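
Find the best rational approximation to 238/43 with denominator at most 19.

83/15

Expand x = 238/43 as a continued fraction with the Euclidean algorithm:
  238 = 5*43 + 23, so a_0 = 5.
  43 = 1*23 + 20, so a_1 = 1.
  23 = 1*20 + 3, so a_2 = 1.
  20 = 6*3 + 2, so a_3 = 6.
  3 = 1*2 + 1, so a_4 = 1.
  2 = 2*1 + 0, so a_5 = 2.
so x = [5; 1, 1, 6, 1, 2].
Convergents (p_i = a_i*p_{i-1} + p_{i-2}, q_i = a_i*q_{i-1} + q_{i-2} with p_{-2}=0, p_{-1}=1, q_{-2}=1, q_{-1}=0), until the denominator exceeds 19:
  i=0: a_0=5, p_0 = 5*1 + 0 = 5, q_0 = 5*0 + 1 = 1.
  i=1: a_1=1, p_1 = 1*5 + 1 = 6, q_1 = 1*1 + 0 = 1.
  i=2: a_2=1, p_2 = 1*6 + 5 = 11, q_2 = 1*1 + 1 = 2.
  i=3: a_3=6, p_3 = 6*11 + 6 = 72, q_3 = 6*2 + 1 = 13.
  i=4: a_4=1, p_4 = 1*72 + 11 = 83, q_4 = 1*13 + 2 = 15.
  i=5: a_5=2, p_5 = 2*83 + 72 = 238, q_5 = 2*15 + 13 = 43.
q_5 = 43 > 19, so the last convergent with denominator <= 19 is p_4/q_4 = 83/15.
The closest fraction with denominator <= 19 is either p_4/q_4 or the intermediate fraction (k*p_4 + p_3)/(k*q_4 + q_3) with the largest k >= 1 whose denominator stays <= 19; these approach x as k grows, and every other convergent or intermediate fraction in range is farther away.
Largest k: floor((19 - q_3)/q_4) = floor((19 - 13)/15) = 0.
Since k = 0, no intermediate fraction beyond p_4/q_4 has denominator <= 19, so the convergent 83/15 is the closest (its error is |238*15 - 83*43|/(43*15) = 1/645).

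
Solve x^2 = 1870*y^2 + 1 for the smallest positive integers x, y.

First expand sqrt(1870) as a continued fraction. With x_i = (sqrt(1870) + m_i)/d_i and (m_0, d_0) = (0, 1): a_0 = floor(sqrt(1870)) = 43, since 43^2 = 1849 <= 1870 < 1936 = 44^2.
Iterate m_{i+1} = d_i*a_i - m_i, d_{i+1} = (1870 - m_{i+1}^2)/d_i, a_{i+1} = floor((a_0 + m_{i+1})/d_{i+1}):
  m_1 = 1*43 - 0 = 43, d_1 = (1870 - 43^2)/1 = 21/1 = 21, a_1 = floor((43 + 43)/21) = 4.
  m_2 = 21*4 - 43 = 41, d_2 = (1870 - 41^2)/21 = 189/21 = 9, a_2 = floor((43 + 41)/9) = 9.
  m_3 = 9*9 - 41 = 40, d_3 = (1870 - 40^2)/9 = 270/9 = 30, a_3 = floor((43 + 40)/30) = 2.
  m_4 = 30*2 - 40 = 20, d_4 = (1870 - 20^2)/30 = 1470/30 = 49, a_4 = floor((43 + 20)/49) = 1.
  m_5 = 49*1 - 20 = 29, d_5 = (1870 - 29^2)/49 = 1029/49 = 21, a_5 = floor((43 + 29)/21) = 3.
  m_6 = 21*3 - 29 = 34, d_6 = (1870 - 34^2)/21 = 714/21 = 34, a_6 = floor((43 + 34)/34) = 2.
  m_7 = 34*2 - 34 = 34, d_7 = (1870 - 34^2)/34 = 714/34 = 21, a_7 = floor((43 + 34)/21) = 3.
  m_8 = 21*3 - 34 = 29, d_8 = (1870 - 29^2)/21 = 1029/21 = 49, a_8 = floor((43 + 29)/49) = 1.
  m_9 = 49*1 - 29 = 20, d_9 = (1870 - 20^2)/49 = 1470/49 = 30, a_9 = floor((43 + 20)/30) = 2.
  m_10 = 30*2 - 20 = 40, d_10 = (1870 - 40^2)/30 = 270/30 = 9, a_10 = floor((43 + 40)/9) = 9.
  m_11 = 9*9 - 40 = 41, d_11 = (1870 - 41^2)/9 = 189/9 = 21, a_11 = floor((43 + 41)/21) = 4.
  m_12 = 21*4 - 41 = 43, d_12 = (1870 - 43^2)/21 = 21/21 = 1, a_12 = floor((43 + 43)/1) = 86.
  m_13 = 1*86 - 43 = 43, d_13 = (1870 - 43^2)/1 = 21/1 = 21: (m_13, d_13) = (m_1, d_1) = (43, 21), so from here the quotients repeat a_1, ..., a_12; the period length is 12.
So sqrt(1870) = [43; (4, 9, 2, 1, 3, 2, 3, 1, 2, 9, 4, 86)] with period length k = 12.
k is even, so the fundamental solution of x^2 - 1870y^2 = 1 is (p_{k-1}, q_{k-1}) = (p_11, q_11); compute convergents through index 11.
Convergents (p_i = a_i*p_{i-1} + p_{i-2}, q_i = a_i*q_{i-1} + q_{i-2} with p_{-2}=0, p_{-1}=1, q_{-2}=1, q_{-1}=0):
  i=0: a_0=43, p_0 = 43*1 + 0 = 43, q_0 = 43*0 + 1 = 1.
  i=1: a_1=4, p_1 = 4*43 + 1 = 173, q_1 = 4*1 + 0 = 4.
  i=2: a_2=9, p_2 = 9*173 + 43 = 1600, q_2 = 9*4 + 1 = 37.
  i=3: a_3=2, p_3 = 2*1600 + 173 = 3373, q_3 = 2*37 + 4 = 78.
  i=4: a_4=1, p_4 = 1*3373 + 1600 = 4973, q_4 = 1*78 + 37 = 115.
  i=5: a_5=3, p_5 = 3*4973 + 3373 = 18292, q_5 = 3*115 + 78 = 423.
  i=6: a_6=2, p_6 = 2*18292 + 4973 = 41557, q_6 = 2*423 + 115 = 961.
  i=7: a_7=3, p_7 = 3*41557 + 18292 = 142963, q_7 = 3*961 + 423 = 3306.
  i=8: a_8=1, p_8 = 1*142963 + 41557 = 184520, q_8 = 1*3306 + 961 = 4267.
  i=9: a_9=2, p_9 = 2*184520 + 142963 = 512003, q_9 = 2*4267 + 3306 = 11840.
  i=10: a_10=9, p_10 = 9*512003 + 184520 = 4792547, q_10 = 9*11840 + 4267 = 110827.
  i=11: a_11=4, p_11 = 4*4792547 + 512003 = 19682191, q_11 = 4*110827 + 11840 = 455148.
Check: 19682191^2 - 1870*455148^2 = 387388642560481 - 387388642560480 = 1, so (x, y) = (19682191, 455148) solves the equation, and by the theorem it is the least positive solution.

(x, y) = (19682191, 455148)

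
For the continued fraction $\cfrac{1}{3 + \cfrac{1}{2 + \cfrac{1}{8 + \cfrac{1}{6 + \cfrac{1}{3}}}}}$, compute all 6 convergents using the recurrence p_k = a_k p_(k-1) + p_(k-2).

0/1, 1/3, 2/7, 17/59, 104/361, 329/1142

Using the convergent recurrence p_i = a_i*p_{i-1} + p_{i-2}, q_i = a_i*q_{i-1} + q_{i-2} with p_{-2}=0, p_{-1}=1, q_{-2}=1, q_{-1}=0:
  i=0: a_0=0, p_0 = 0*1 + 0 = 0, q_0 = 0*0 + 1 = 1.
  i=1: a_1=3, p_1 = 3*0 + 1 = 1, q_1 = 3*1 + 0 = 3.
  i=2: a_2=2, p_2 = 2*1 + 0 = 2, q_2 = 2*3 + 1 = 7.
  i=3: a_3=8, p_3 = 8*2 + 1 = 17, q_3 = 8*7 + 3 = 59.
  i=4: a_4=6, p_4 = 6*17 + 2 = 104, q_4 = 6*59 + 7 = 361.
  i=5: a_5=3, p_5 = 3*104 + 17 = 329, q_5 = 3*361 + 59 = 1142.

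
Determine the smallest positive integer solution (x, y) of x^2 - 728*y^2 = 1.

First expand sqrt(728) as a continued fraction. With x_i = (sqrt(728) + m_i)/d_i and (m_0, d_0) = (0, 1): a_0 = floor(sqrt(728)) = 26, since 26^2 = 676 <= 728 < 729 = 27^2.
Iterate m_{i+1} = d_i*a_i - m_i, d_{i+1} = (728 - m_{i+1}^2)/d_i, a_{i+1} = floor((a_0 + m_{i+1})/d_{i+1}):
  m_1 = 1*26 - 0 = 26, d_1 = (728 - 26^2)/1 = 52/1 = 52, a_1 = floor((26 + 26)/52) = 1.
  m_2 = 52*1 - 26 = 26, d_2 = (728 - 26^2)/52 = 52/52 = 1, a_2 = floor((26 + 26)/1) = 52.
  m_3 = 1*52 - 26 = 26, d_3 = (728 - 26^2)/1 = 52/1 = 52: (m_3, d_3) = (m_1, d_1) = (26, 52), so from here the quotients repeat a_1, a_2; the period length is 2.
So sqrt(728) = [26; (1, 52)] with period length k = 2.
k is even, so the fundamental solution of x^2 - 728y^2 = 1 is (p_{k-1}, q_{k-1}) = (p_1, q_1); compute convergents through index 1.
Convergents (p_i = a_i*p_{i-1} + p_{i-2}, q_i = a_i*q_{i-1} + q_{i-2} with p_{-2}=0, p_{-1}=1, q_{-2}=1, q_{-1}=0):
  i=0: a_0=26, p_0 = 26*1 + 0 = 26, q_0 = 26*0 + 1 = 1.
  i=1: a_1=1, p_1 = 1*26 + 1 = 27, q_1 = 1*1 + 0 = 1.
Check: 27^2 - 728*1^2 = 729 - 728 = 1, so (x, y) = (27, 1) solves the equation, and by the theorem it is the least positive solution.

(x, y) = (27, 1)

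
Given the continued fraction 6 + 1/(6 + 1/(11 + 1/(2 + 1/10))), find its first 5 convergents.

Using the convergent recurrence p_i = a_i*p_{i-1} + p_{i-2}, q_i = a_i*q_{i-1} + q_{i-2} with p_{-2}=0, p_{-1}=1, q_{-2}=1, q_{-1}=0:
  i=0: a_0=6, p_0 = 6*1 + 0 = 6, q_0 = 6*0 + 1 = 1.
  i=1: a_1=6, p_1 = 6*6 + 1 = 37, q_1 = 6*1 + 0 = 6.
  i=2: a_2=11, p_2 = 11*37 + 6 = 413, q_2 = 11*6 + 1 = 67.
  i=3: a_3=2, p_3 = 2*413 + 37 = 863, q_3 = 2*67 + 6 = 140.
  i=4: a_4=10, p_4 = 10*863 + 413 = 9043, q_4 = 10*140 + 67 = 1467.

6/1, 37/6, 413/67, 863/140, 9043/1467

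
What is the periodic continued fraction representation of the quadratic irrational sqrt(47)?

Write x_i = (sqrt(47) + m_i)/d_i with (m_0, d_0) = (0, 1). a_0 = floor(sqrt(47)) = 6, since 6^2 = 36 <= 47 < 49 = 7^2.
Iterate m_{i+1} = d_i*a_i - m_i, d_{i+1} = (47 - m_{i+1}^2)/d_i, a_{i+1} = floor((a_0 + m_{i+1})/d_{i+1}):
  m_1 = 1*6 - 0 = 6, d_1 = (47 - 6^2)/1 = 11/1 = 11, a_1 = floor((6 + 6)/11) = 1.
  m_2 = 11*1 - 6 = 5, d_2 = (47 - 5^2)/11 = 22/11 = 2, a_2 = floor((6 + 5)/2) = 5.
  m_3 = 2*5 - 5 = 5, d_3 = (47 - 5^2)/2 = 22/2 = 11, a_3 = floor((6 + 5)/11) = 1.
  m_4 = 11*1 - 5 = 6, d_4 = (47 - 6^2)/11 = 11/11 = 1, a_4 = floor((6 + 6)/1) = 12.
  m_5 = 1*12 - 6 = 6, d_5 = (47 - 6^2)/1 = 11/1 = 11: (m_5, d_5) = (m_1, d_1) = (6, 11), so from here the quotients repeat a_1, ..., a_4; the period length is 4.
Hence the expansion of sqrt(47) is a_0 = 6 followed by the repeating block 1, 5, 1, 12 (period 4).

[6; (1, 5, 1, 12)]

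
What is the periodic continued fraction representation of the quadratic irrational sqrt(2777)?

Write x_i = (sqrt(2777) + m_i)/d_i with (m_0, d_0) = (0, 1). a_0 = floor(sqrt(2777)) = 52, since 52^2 = 2704 <= 2777 < 2809 = 53^2.
Iterate m_{i+1} = d_i*a_i - m_i, d_{i+1} = (2777 - m_{i+1}^2)/d_i, a_{i+1} = floor((a_0 + m_{i+1})/d_{i+1}):
  m_1 = 1*52 - 0 = 52, d_1 = (2777 - 52^2)/1 = 73/1 = 73, a_1 = floor((52 + 52)/73) = 1.
  m_2 = 73*1 - 52 = 21, d_2 = (2777 - 21^2)/73 = 2336/73 = 32, a_2 = floor((52 + 21)/32) = 2.
  m_3 = 32*2 - 21 = 43, d_3 = (2777 - 43^2)/32 = 928/32 = 29, a_3 = floor((52 + 43)/29) = 3.
  m_4 = 29*3 - 43 = 44, d_4 = (2777 - 44^2)/29 = 841/29 = 29, a_4 = floor((52 + 44)/29) = 3.
  m_5 = 29*3 - 44 = 43, d_5 = (2777 - 43^2)/29 = 928/29 = 32, a_5 = floor((52 + 43)/32) = 2.
  m_6 = 32*2 - 43 = 21, d_6 = (2777 - 21^2)/32 = 2336/32 = 73, a_6 = floor((52 + 21)/73) = 1.
  m_7 = 73*1 - 21 = 52, d_7 = (2777 - 52^2)/73 = 73/73 = 1, a_7 = floor((52 + 52)/1) = 104.
  m_8 = 1*104 - 52 = 52, d_8 = (2777 - 52^2)/1 = 73/1 = 73: (m_8, d_8) = (m_1, d_1) = (52, 73), so from here the quotients repeat a_1, ..., a_7; the period length is 7.
Hence the expansion of sqrt(2777) is a_0 = 52 followed by the repeating block 1, 2, 3, 3, 2, 1, 104 (period 7).

[52; (1, 2, 3, 3, 2, 1, 104)]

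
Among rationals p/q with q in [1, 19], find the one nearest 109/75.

Expand x = 109/75 as a continued fraction with the Euclidean algorithm:
  109 = 1*75 + 34, so a_0 = 1.
  75 = 2*34 + 7, so a_1 = 2.
  34 = 4*7 + 6, so a_2 = 4.
  7 = 1*6 + 1, so a_3 = 1.
  6 = 6*1 + 0, so a_4 = 6.
so x = [1; 2, 4, 1, 6].
Convergents (p_i = a_i*p_{i-1} + p_{i-2}, q_i = a_i*q_{i-1} + q_{i-2} with p_{-2}=0, p_{-1}=1, q_{-2}=1, q_{-1}=0), until the denominator exceeds 19:
  i=0: a_0=1, p_0 = 1*1 + 0 = 1, q_0 = 1*0 + 1 = 1.
  i=1: a_1=2, p_1 = 2*1 + 1 = 3, q_1 = 2*1 + 0 = 2.
  i=2: a_2=4, p_2 = 4*3 + 1 = 13, q_2 = 4*2 + 1 = 9.
  i=3: a_3=1, p_3 = 1*13 + 3 = 16, q_3 = 1*9 + 2 = 11.
  i=4: a_4=6, p_4 = 6*16 + 13 = 109, q_4 = 6*11 + 9 = 75.
q_4 = 75 > 19, so the last convergent with denominator <= 19 is p_3/q_3 = 16/11.
The closest fraction with denominator <= 19 is either p_3/q_3 or the intermediate fraction (k*p_3 + p_2)/(k*q_3 + q_2) with the largest k >= 1 whose denominator stays <= 19; these approach x as k grows, and every other convergent or intermediate fraction in range is farther away.
Largest k: floor((19 - q_2)/q_3) = floor((19 - 9)/11) = 0.
Since k = 0, no intermediate fraction beyond p_3/q_3 has denominator <= 19, so the convergent 16/11 is the closest (its error is |109*11 - 16*75|/(75*11) = 1/825).

16/11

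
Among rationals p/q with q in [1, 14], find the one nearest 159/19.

92/11

Expand x = 159/19 as a continued fraction with the Euclidean algorithm:
  159 = 8*19 + 7, so a_0 = 8.
  19 = 2*7 + 5, so a_1 = 2.
  7 = 1*5 + 2, so a_2 = 1.
  5 = 2*2 + 1, so a_3 = 2.
  2 = 2*1 + 0, so a_4 = 2.
so x = [8; 2, 1, 2, 2].
Convergents (p_i = a_i*p_{i-1} + p_{i-2}, q_i = a_i*q_{i-1} + q_{i-2} with p_{-2}=0, p_{-1}=1, q_{-2}=1, q_{-1}=0), until the denominator exceeds 14:
  i=0: a_0=8, p_0 = 8*1 + 0 = 8, q_0 = 8*0 + 1 = 1.
  i=1: a_1=2, p_1 = 2*8 + 1 = 17, q_1 = 2*1 + 0 = 2.
  i=2: a_2=1, p_2 = 1*17 + 8 = 25, q_2 = 1*2 + 1 = 3.
  i=3: a_3=2, p_3 = 2*25 + 17 = 67, q_3 = 2*3 + 2 = 8.
  i=4: a_4=2, p_4 = 2*67 + 25 = 159, q_4 = 2*8 + 3 = 19.
q_4 = 19 > 14, so the last convergent with denominator <= 14 is p_3/q_3 = 67/8.
The closest fraction with denominator <= 14 is either p_3/q_3 or the intermediate fraction (k*p_3 + p_2)/(k*q_3 + q_2) with the largest k >= 1 whose denominator stays <= 14; these approach x as k grows, and every other convergent or intermediate fraction in range is farther away.
Largest k: floor((14 - q_2)/q_3) = floor((14 - 3)/8) = 1.
That gives (1*67 + 25)/(1*8 + 3) = 92/11.
Compare the errors: |x - 67/8| = |159*8 - 67*19|/(19*8) = 1/152, and |x - 92/11| = |159*11 - 92*19|/(19*11) = 1/209.
Cross-multiplying, 1*152 = 152 < 209 = 1*209, so 1/209 is smaller: the intermediate fraction 92/11 is closer to x than 67/8.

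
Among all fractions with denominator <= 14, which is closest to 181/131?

18/13

Expand x = 181/131 as a continued fraction with the Euclidean algorithm:
  181 = 1*131 + 50, so a_0 = 1.
  131 = 2*50 + 31, so a_1 = 2.
  50 = 1*31 + 19, so a_2 = 1.
  31 = 1*19 + 12, so a_3 = 1.
  19 = 1*12 + 7, so a_4 = 1.
  12 = 1*7 + 5, so a_5 = 1.
  7 = 1*5 + 2, so a_6 = 1.
  5 = 2*2 + 1, so a_7 = 2.
  2 = 2*1 + 0, so a_8 = 2.
so x = [1; 2, 1, 1, 1, 1, 1, 2, 2].
Convergents (p_i = a_i*p_{i-1} + p_{i-2}, q_i = a_i*q_{i-1} + q_{i-2} with p_{-2}=0, p_{-1}=1, q_{-2}=1, q_{-1}=0), until the denominator exceeds 14:
  i=0: a_0=1, p_0 = 1*1 + 0 = 1, q_0 = 1*0 + 1 = 1.
  i=1: a_1=2, p_1 = 2*1 + 1 = 3, q_1 = 2*1 + 0 = 2.
  i=2: a_2=1, p_2 = 1*3 + 1 = 4, q_2 = 1*2 + 1 = 3.
  i=3: a_3=1, p_3 = 1*4 + 3 = 7, q_3 = 1*3 + 2 = 5.
  i=4: a_4=1, p_4 = 1*7 + 4 = 11, q_4 = 1*5 + 3 = 8.
  i=5: a_5=1, p_5 = 1*11 + 7 = 18, q_5 = 1*8 + 5 = 13.
  i=6: a_6=1, p_6 = 1*18 + 11 = 29, q_6 = 1*13 + 8 = 21.
q_6 = 21 > 14, so the last convergent with denominator <= 14 is p_5/q_5 = 18/13.
The closest fraction with denominator <= 14 is either p_5/q_5 or the intermediate fraction (k*p_5 + p_4)/(k*q_5 + q_4) with the largest k >= 1 whose denominator stays <= 14; these approach x as k grows, and every other convergent or intermediate fraction in range is farther away.
Largest k: floor((14 - q_4)/q_5) = floor((14 - 8)/13) = 0.
Since k = 0, no intermediate fraction beyond p_5/q_5 has denominator <= 14, so the convergent 18/13 is the closest (its error is |181*13 - 18*131|/(131*13) = 5/1703).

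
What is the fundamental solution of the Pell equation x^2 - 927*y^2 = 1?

First expand sqrt(927) as a continued fraction. With x_i = (sqrt(927) + m_i)/d_i and (m_0, d_0) = (0, 1): a_0 = floor(sqrt(927)) = 30, since 30^2 = 900 <= 927 < 961 = 31^2.
Iterate m_{i+1} = d_i*a_i - m_i, d_{i+1} = (927 - m_{i+1}^2)/d_i, a_{i+1} = floor((a_0 + m_{i+1})/d_{i+1}):
  m_1 = 1*30 - 0 = 30, d_1 = (927 - 30^2)/1 = 27/1 = 27, a_1 = floor((30 + 30)/27) = 2.
  m_2 = 27*2 - 30 = 24, d_2 = (927 - 24^2)/27 = 351/27 = 13, a_2 = floor((30 + 24)/13) = 4.
  m_3 = 13*4 - 24 = 28, d_3 = (927 - 28^2)/13 = 143/13 = 11, a_3 = floor((30 + 28)/11) = 5.
  m_4 = 11*5 - 28 = 27, d_4 = (927 - 27^2)/11 = 198/11 = 18, a_4 = floor((30 + 27)/18) = 3.
  m_5 = 18*3 - 27 = 27, d_5 = (927 - 27^2)/18 = 198/18 = 11, a_5 = floor((30 + 27)/11) = 5.
  m_6 = 11*5 - 27 = 28, d_6 = (927 - 28^2)/11 = 143/11 = 13, a_6 = floor((30 + 28)/13) = 4.
  m_7 = 13*4 - 28 = 24, d_7 = (927 - 24^2)/13 = 351/13 = 27, a_7 = floor((30 + 24)/27) = 2.
  m_8 = 27*2 - 24 = 30, d_8 = (927 - 30^2)/27 = 27/27 = 1, a_8 = floor((30 + 30)/1) = 60.
  m_9 = 1*60 - 30 = 30, d_9 = (927 - 30^2)/1 = 27/1 = 27: (m_9, d_9) = (m_1, d_1) = (30, 27), so from here the quotients repeat a_1, ..., a_8; the period length is 8.
So sqrt(927) = [30; (2, 4, 5, 3, 5, 4, 2, 60)] with period length k = 8.
k is even, so the fundamental solution of x^2 - 927y^2 = 1 is (p_{k-1}, q_{k-1}) = (p_7, q_7); compute convergents through index 7.
Convergents (p_i = a_i*p_{i-1} + p_{i-2}, q_i = a_i*q_{i-1} + q_{i-2} with p_{-2}=0, p_{-1}=1, q_{-2}=1, q_{-1}=0):
  i=0: a_0=30, p_0 = 30*1 + 0 = 30, q_0 = 30*0 + 1 = 1.
  i=1: a_1=2, p_1 = 2*30 + 1 = 61, q_1 = 2*1 + 0 = 2.
  i=2: a_2=4, p_2 = 4*61 + 30 = 274, q_2 = 4*2 + 1 = 9.
  i=3: a_3=5, p_3 = 5*274 + 61 = 1431, q_3 = 5*9 + 2 = 47.
  i=4: a_4=3, p_4 = 3*1431 + 274 = 4567, q_4 = 3*47 + 9 = 150.
  i=5: a_5=5, p_5 = 5*4567 + 1431 = 24266, q_5 = 5*150 + 47 = 797.
  i=6: a_6=4, p_6 = 4*24266 + 4567 = 101631, q_6 = 4*797 + 150 = 3338.
  i=7: a_7=2, p_7 = 2*101631 + 24266 = 227528, q_7 = 2*3338 + 797 = 7473.
Check: 227528^2 - 927*7473^2 = 51768990784 - 51768990783 = 1, so (x, y) = (227528, 7473) solves the equation, and by the theorem it is the least positive solution.

(x, y) = (227528, 7473)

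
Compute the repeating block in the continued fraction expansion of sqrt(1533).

[39; (6, 1, 1, 19, 26, 19, 1, 1, 6, 78)]

Write x_i = (sqrt(1533) + m_i)/d_i with (m_0, d_0) = (0, 1). a_0 = floor(sqrt(1533)) = 39, since 39^2 = 1521 <= 1533 < 1600 = 40^2.
Iterate m_{i+1} = d_i*a_i - m_i, d_{i+1} = (1533 - m_{i+1}^2)/d_i, a_{i+1} = floor((a_0 + m_{i+1})/d_{i+1}):
  m_1 = 1*39 - 0 = 39, d_1 = (1533 - 39^2)/1 = 12/1 = 12, a_1 = floor((39 + 39)/12) = 6.
  m_2 = 12*6 - 39 = 33, d_2 = (1533 - 33^2)/12 = 444/12 = 37, a_2 = floor((39 + 33)/37) = 1.
  m_3 = 37*1 - 33 = 4, d_3 = (1533 - 4^2)/37 = 1517/37 = 41, a_3 = floor((39 + 4)/41) = 1.
  m_4 = 41*1 - 4 = 37, d_4 = (1533 - 37^2)/41 = 164/41 = 4, a_4 = floor((39 + 37)/4) = 19.
  m_5 = 4*19 - 37 = 39, d_5 = (1533 - 39^2)/4 = 12/4 = 3, a_5 = floor((39 + 39)/3) = 26.
  m_6 = 3*26 - 39 = 39, d_6 = (1533 - 39^2)/3 = 12/3 = 4, a_6 = floor((39 + 39)/4) = 19.
  m_7 = 4*19 - 39 = 37, d_7 = (1533 - 37^2)/4 = 164/4 = 41, a_7 = floor((39 + 37)/41) = 1.
  m_8 = 41*1 - 37 = 4, d_8 = (1533 - 4^2)/41 = 1517/41 = 37, a_8 = floor((39 + 4)/37) = 1.
  m_9 = 37*1 - 4 = 33, d_9 = (1533 - 33^2)/37 = 444/37 = 12, a_9 = floor((39 + 33)/12) = 6.
  m_10 = 12*6 - 33 = 39, d_10 = (1533 - 39^2)/12 = 12/12 = 1, a_10 = floor((39 + 39)/1) = 78.
  m_11 = 1*78 - 39 = 39, d_11 = (1533 - 39^2)/1 = 12/1 = 12: (m_11, d_11) = (m_1, d_1) = (39, 12), so from here the quotients repeat a_1, ..., a_10; the period length is 10.
Hence the expansion of sqrt(1533) is a_0 = 39 followed by the repeating block 6, 1, 1, 19, 26, 19, 1, 1, 6, 78 (period 10).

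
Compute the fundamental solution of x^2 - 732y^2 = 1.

First expand sqrt(732) as a continued fraction. With x_i = (sqrt(732) + m_i)/d_i and (m_0, d_0) = (0, 1): a_0 = floor(sqrt(732)) = 27, since 27^2 = 729 <= 732 < 784 = 28^2.
Iterate m_{i+1} = d_i*a_i - m_i, d_{i+1} = (732 - m_{i+1}^2)/d_i, a_{i+1} = floor((a_0 + m_{i+1})/d_{i+1}):
  m_1 = 1*27 - 0 = 27, d_1 = (732 - 27^2)/1 = 3/1 = 3, a_1 = floor((27 + 27)/3) = 18.
  m_2 = 3*18 - 27 = 27, d_2 = (732 - 27^2)/3 = 3/3 = 1, a_2 = floor((27 + 27)/1) = 54.
  m_3 = 1*54 - 27 = 27, d_3 = (732 - 27^2)/1 = 3/1 = 3: (m_3, d_3) = (m_1, d_1) = (27, 3), so from here the quotients repeat a_1, a_2; the period length is 2.
So sqrt(732) = [27; (18, 54)] with period length k = 2.
k is even, so the fundamental solution of x^2 - 732y^2 = 1 is (p_{k-1}, q_{k-1}) = (p_1, q_1); compute convergents through index 1.
Convergents (p_i = a_i*p_{i-1} + p_{i-2}, q_i = a_i*q_{i-1} + q_{i-2} with p_{-2}=0, p_{-1}=1, q_{-2}=1, q_{-1}=0):
  i=0: a_0=27, p_0 = 27*1 + 0 = 27, q_0 = 27*0 + 1 = 1.
  i=1: a_1=18, p_1 = 18*27 + 1 = 487, q_1 = 18*1 + 0 = 18.
Check: 487^2 - 732*18^2 = 237169 - 237168 = 1, so (x, y) = (487, 18) solves the equation, and by the theorem it is the least positive solution.

(x, y) = (487, 18)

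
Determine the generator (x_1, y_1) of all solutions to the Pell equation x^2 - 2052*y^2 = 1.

First expand sqrt(2052) as a continued fraction. With x_i = (sqrt(2052) + m_i)/d_i and (m_0, d_0) = (0, 1): a_0 = floor(sqrt(2052)) = 45, since 45^2 = 2025 <= 2052 < 2116 = 46^2.
Iterate m_{i+1} = d_i*a_i - m_i, d_{i+1} = (2052 - m_{i+1}^2)/d_i, a_{i+1} = floor((a_0 + m_{i+1})/d_{i+1}):
  m_1 = 1*45 - 0 = 45, d_1 = (2052 - 45^2)/1 = 27/1 = 27, a_1 = floor((45 + 45)/27) = 3.
  m_2 = 27*3 - 45 = 36, d_2 = (2052 - 36^2)/27 = 756/27 = 28, a_2 = floor((45 + 36)/28) = 2.
  m_3 = 28*2 - 36 = 20, d_3 = (2052 - 20^2)/28 = 1652/28 = 59, a_3 = floor((45 + 20)/59) = 1.
  m_4 = 59*1 - 20 = 39, d_4 = (2052 - 39^2)/59 = 531/59 = 9, a_4 = floor((45 + 39)/9) = 9.
  m_5 = 9*9 - 39 = 42, d_5 = (2052 - 42^2)/9 = 288/9 = 32, a_5 = floor((45 + 42)/32) = 2.
  m_6 = 32*2 - 42 = 22, d_6 = (2052 - 22^2)/32 = 1568/32 = 49, a_6 = floor((45 + 22)/49) = 1.
  m_7 = 49*1 - 22 = 27, d_7 = (2052 - 27^2)/49 = 1323/49 = 27, a_7 = floor((45 + 27)/27) = 2.
  m_8 = 27*2 - 27 = 27, d_8 = (2052 - 27^2)/27 = 1323/27 = 49, a_8 = floor((45 + 27)/49) = 1.
  m_9 = 49*1 - 27 = 22, d_9 = (2052 - 22^2)/49 = 1568/49 = 32, a_9 = floor((45 + 22)/32) = 2.
  m_10 = 32*2 - 22 = 42, d_10 = (2052 - 42^2)/32 = 288/32 = 9, a_10 = floor((45 + 42)/9) = 9.
  m_11 = 9*9 - 42 = 39, d_11 = (2052 - 39^2)/9 = 531/9 = 59, a_11 = floor((45 + 39)/59) = 1.
  m_12 = 59*1 - 39 = 20, d_12 = (2052 - 20^2)/59 = 1652/59 = 28, a_12 = floor((45 + 20)/28) = 2.
  m_13 = 28*2 - 20 = 36, d_13 = (2052 - 36^2)/28 = 756/28 = 27, a_13 = floor((45 + 36)/27) = 3.
  m_14 = 27*3 - 36 = 45, d_14 = (2052 - 45^2)/27 = 27/27 = 1, a_14 = floor((45 + 45)/1) = 90.
  m_15 = 1*90 - 45 = 45, d_15 = (2052 - 45^2)/1 = 27/1 = 27: (m_15, d_15) = (m_1, d_1) = (45, 27), so from here the quotients repeat a_1, ..., a_14; the period length is 14.
So sqrt(2052) = [45; (3, 2, 1, 9, 2, 1, 2, 1, 2, 9, 1, 2, 3, 90)] with period length k = 14.
k is even, so the fundamental solution of x^2 - 2052y^2 = 1 is (p_{k-1}, q_{k-1}) = (p_13, q_13); compute convergents through index 13.
Convergents (p_i = a_i*p_{i-1} + p_{i-2}, q_i = a_i*q_{i-1} + q_{i-2} with p_{-2}=0, p_{-1}=1, q_{-2}=1, q_{-1}=0):
  i=0: a_0=45, p_0 = 45*1 + 0 = 45, q_0 = 45*0 + 1 = 1.
  i=1: a_1=3, p_1 = 3*45 + 1 = 136, q_1 = 3*1 + 0 = 3.
  i=2: a_2=2, p_2 = 2*136 + 45 = 317, q_2 = 2*3 + 1 = 7.
  i=3: a_3=1, p_3 = 1*317 + 136 = 453, q_3 = 1*7 + 3 = 10.
  i=4: a_4=9, p_4 = 9*453 + 317 = 4394, q_4 = 9*10 + 7 = 97.
  i=5: a_5=2, p_5 = 2*4394 + 453 = 9241, q_5 = 2*97 + 10 = 204.
  i=6: a_6=1, p_6 = 1*9241 + 4394 = 13635, q_6 = 1*204 + 97 = 301.
  i=7: a_7=2, p_7 = 2*13635 + 9241 = 36511, q_7 = 2*301 + 204 = 806.
  i=8: a_8=1, p_8 = 1*36511 + 13635 = 50146, q_8 = 1*806 + 301 = 1107.
  i=9: a_9=2, p_9 = 2*50146 + 36511 = 136803, q_9 = 2*1107 + 806 = 3020.
  i=10: a_10=9, p_10 = 9*136803 + 50146 = 1281373, q_10 = 9*3020 + 1107 = 28287.
  i=11: a_11=1, p_11 = 1*1281373 + 136803 = 1418176, q_11 = 1*28287 + 3020 = 31307.
  i=12: a_12=2, p_12 = 2*1418176 + 1281373 = 4117725, q_12 = 2*31307 + 28287 = 90901.
  i=13: a_13=3, p_13 = 3*4117725 + 1418176 = 13771351, q_13 = 3*90901 + 31307 = 304010.
Check: 13771351^2 - 2052*304010^2 = 189650108365201 - 189650108365200 = 1, so (x, y) = (13771351, 304010) solves the equation, and by the theorem it is the least positive solution.

(x, y) = (13771351, 304010)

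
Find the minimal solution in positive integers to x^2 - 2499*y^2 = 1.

(x, y) = (50, 1)

First expand sqrt(2499) as a continued fraction. With x_i = (sqrt(2499) + m_i)/d_i and (m_0, d_0) = (0, 1): a_0 = floor(sqrt(2499)) = 49, since 49^2 = 2401 <= 2499 < 2500 = 50^2.
Iterate m_{i+1} = d_i*a_i - m_i, d_{i+1} = (2499 - m_{i+1}^2)/d_i, a_{i+1} = floor((a_0 + m_{i+1})/d_{i+1}):
  m_1 = 1*49 - 0 = 49, d_1 = (2499 - 49^2)/1 = 98/1 = 98, a_1 = floor((49 + 49)/98) = 1.
  m_2 = 98*1 - 49 = 49, d_2 = (2499 - 49^2)/98 = 98/98 = 1, a_2 = floor((49 + 49)/1) = 98.
  m_3 = 1*98 - 49 = 49, d_3 = (2499 - 49^2)/1 = 98/1 = 98: (m_3, d_3) = (m_1, d_1) = (49, 98), so from here the quotients repeat a_1, a_2; the period length is 2.
So sqrt(2499) = [49; (1, 98)] with period length k = 2.
k is even, so the fundamental solution of x^2 - 2499y^2 = 1 is (p_{k-1}, q_{k-1}) = (p_1, q_1); compute convergents through index 1.
Convergents (p_i = a_i*p_{i-1} + p_{i-2}, q_i = a_i*q_{i-1} + q_{i-2} with p_{-2}=0, p_{-1}=1, q_{-2}=1, q_{-1}=0):
  i=0: a_0=49, p_0 = 49*1 + 0 = 49, q_0 = 49*0 + 1 = 1.
  i=1: a_1=1, p_1 = 1*49 + 1 = 50, q_1 = 1*1 + 0 = 1.
Check: 50^2 - 2499*1^2 = 2500 - 2499 = 1, so (x, y) = (50, 1) solves the equation, and by the theorem it is the least positive solution.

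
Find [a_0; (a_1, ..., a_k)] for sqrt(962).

[31; (62)]

Write x_i = (sqrt(962) + m_i)/d_i with (m_0, d_0) = (0, 1). a_0 = floor(sqrt(962)) = 31, since 31^2 = 961 <= 962 < 1024 = 32^2.
Iterate m_{i+1} = d_i*a_i - m_i, d_{i+1} = (962 - m_{i+1}^2)/d_i, a_{i+1} = floor((a_0 + m_{i+1})/d_{i+1}):
  m_1 = 1*31 - 0 = 31, d_1 = (962 - 31^2)/1 = 1/1 = 1, a_1 = floor((31 + 31)/1) = 62.
  m_2 = 1*62 - 31 = 31, d_2 = (962 - 31^2)/1 = 1/1 = 1: (m_2, d_2) = (m_1, d_1) = (31, 1), so from here the quotient a_1 repeats; the period length is 1.
Hence the expansion of sqrt(962) is a_0 = 31 followed by the repeating block 62 (period 1).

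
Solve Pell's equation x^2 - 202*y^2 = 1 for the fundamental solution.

(x, y) = (19731763, 1388322)

First expand sqrt(202) as a continued fraction. With x_i = (sqrt(202) + m_i)/d_i and (m_0, d_0) = (0, 1): a_0 = floor(sqrt(202)) = 14, since 14^2 = 196 <= 202 < 225 = 15^2.
Iterate m_{i+1} = d_i*a_i - m_i, d_{i+1} = (202 - m_{i+1}^2)/d_i, a_{i+1} = floor((a_0 + m_{i+1})/d_{i+1}):
  m_1 = 1*14 - 0 = 14, d_1 = (202 - 14^2)/1 = 6/1 = 6, a_1 = floor((14 + 14)/6) = 4.
  m_2 = 6*4 - 14 = 10, d_2 = (202 - 10^2)/6 = 102/6 = 17, a_2 = floor((14 + 10)/17) = 1.
  m_3 = 17*1 - 10 = 7, d_3 = (202 - 7^2)/17 = 153/17 = 9, a_3 = floor((14 + 7)/9) = 2.
  m_4 = 9*2 - 7 = 11, d_4 = (202 - 11^2)/9 = 81/9 = 9, a_4 = floor((14 + 11)/9) = 2.
  m_5 = 9*2 - 11 = 7, d_5 = (202 - 7^2)/9 = 153/9 = 17, a_5 = floor((14 + 7)/17) = 1.
  m_6 = 17*1 - 7 = 10, d_6 = (202 - 10^2)/17 = 102/17 = 6, a_6 = floor((14 + 10)/6) = 4.
  m_7 = 6*4 - 10 = 14, d_7 = (202 - 14^2)/6 = 6/6 = 1, a_7 = floor((14 + 14)/1) = 28.
  m_8 = 1*28 - 14 = 14, d_8 = (202 - 14^2)/1 = 6/1 = 6: (m_8, d_8) = (m_1, d_1) = (14, 6), so from here the quotients repeat a_1, ..., a_7; the period length is 7.
So sqrt(202) = [14; (4, 1, 2, 2, 1, 4, 28)] with period length k = 7.
k is odd, so (p_{k-1}, q_{k-1}) only solves x^2 - 202y^2 = -1 and the fundamental solution of x^2 - 202y^2 = 1 is (p_{2k-1}, q_{2k-1}) = (p_13, q_13); compute convergents through index 13, running through the period twice.
Convergents (p_i = a_i*p_{i-1} + p_{i-2}, q_i = a_i*q_{i-1} + q_{i-2} with p_{-2}=0, p_{-1}=1, q_{-2}=1, q_{-1}=0):
  i=0: a_0=14, p_0 = 14*1 + 0 = 14, q_0 = 14*0 + 1 = 1.
  i=1: a_1=4, p_1 = 4*14 + 1 = 57, q_1 = 4*1 + 0 = 4.
  i=2: a_2=1, p_2 = 1*57 + 14 = 71, q_2 = 1*4 + 1 = 5.
  i=3: a_3=2, p_3 = 2*71 + 57 = 199, q_3 = 2*5 + 4 = 14.
  i=4: a_4=2, p_4 = 2*199 + 71 = 469, q_4 = 2*14 + 5 = 33.
  i=5: a_5=1, p_5 = 1*469 + 199 = 668, q_5 = 1*33 + 14 = 47.
  i=6: a_6=4, p_6 = 4*668 + 469 = 3141, q_6 = 4*47 + 33 = 221.
  i=7: a_7=28, p_7 = 28*3141 + 668 = 88616, q_7 = 28*221 + 47 = 6235.
  i=8: a_8=4, p_8 = 4*88616 + 3141 = 357605, q_8 = 4*6235 + 221 = 25161.
  i=9: a_9=1, p_9 = 1*357605 + 88616 = 446221, q_9 = 1*25161 + 6235 = 31396.
  i=10: a_10=2, p_10 = 2*446221 + 357605 = 1250047, q_10 = 2*31396 + 25161 = 87953.
  i=11: a_11=2, p_11 = 2*1250047 + 446221 = 2946315, q_11 = 2*87953 + 31396 = 207302.
  i=12: a_12=1, p_12 = 1*2946315 + 1250047 = 4196362, q_12 = 1*207302 + 87953 = 295255.
  i=13: a_13=4, p_13 = 4*4196362 + 2946315 = 19731763, q_13 = 4*295255 + 207302 = 1388322.
Indeed p_6^2 - 202*q_6^2 = 9865881 - 9865882 = -1, not +1.
Check: 19731763^2 - 202*1388322^2 = 389342471088169 - 389342471088168 = 1, so (x, y) = (19731763, 1388322) solves the equation, and by the theorem it is the least positive solution.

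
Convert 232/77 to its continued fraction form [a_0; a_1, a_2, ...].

Run the Euclidean algorithm on 232 and 77; the successive quotients are the partial quotients a_0, a_1, ... (each step inverts the fractional part left over by the previous one):
  232 = 3*77 + 1, so a_0 = 3.
  77 = 77*1 + 0, so a_1 = 77.
The remainder reaches 0 after 2 divisions, so the expansion has 2 partial quotients, read off in order.

[3; 77]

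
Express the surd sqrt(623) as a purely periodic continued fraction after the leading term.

Write x_i = (sqrt(623) + m_i)/d_i with (m_0, d_0) = (0, 1). a_0 = floor(sqrt(623)) = 24, since 24^2 = 576 <= 623 < 625 = 25^2.
Iterate m_{i+1} = d_i*a_i - m_i, d_{i+1} = (623 - m_{i+1}^2)/d_i, a_{i+1} = floor((a_0 + m_{i+1})/d_{i+1}):
  m_1 = 1*24 - 0 = 24, d_1 = (623 - 24^2)/1 = 47/1 = 47, a_1 = floor((24 + 24)/47) = 1.
  m_2 = 47*1 - 24 = 23, d_2 = (623 - 23^2)/47 = 94/47 = 2, a_2 = floor((24 + 23)/2) = 23.
  m_3 = 2*23 - 23 = 23, d_3 = (623 - 23^2)/2 = 94/2 = 47, a_3 = floor((24 + 23)/47) = 1.
  m_4 = 47*1 - 23 = 24, d_4 = (623 - 24^2)/47 = 47/47 = 1, a_4 = floor((24 + 24)/1) = 48.
  m_5 = 1*48 - 24 = 24, d_5 = (623 - 24^2)/1 = 47/1 = 47: (m_5, d_5) = (m_1, d_1) = (24, 47), so from here the quotients repeat a_1, ..., a_4; the period length is 4.
Hence the expansion of sqrt(623) is a_0 = 24 followed by the repeating block 1, 23, 1, 48 (period 4).

[24; (1, 23, 1, 48)]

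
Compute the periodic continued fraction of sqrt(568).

[23; (1, 4, 1, 46)]

Write x_i = (sqrt(568) + m_i)/d_i with (m_0, d_0) = (0, 1). a_0 = floor(sqrt(568)) = 23, since 23^2 = 529 <= 568 < 576 = 24^2.
Iterate m_{i+1} = d_i*a_i - m_i, d_{i+1} = (568 - m_{i+1}^2)/d_i, a_{i+1} = floor((a_0 + m_{i+1})/d_{i+1}):
  m_1 = 1*23 - 0 = 23, d_1 = (568 - 23^2)/1 = 39/1 = 39, a_1 = floor((23 + 23)/39) = 1.
  m_2 = 39*1 - 23 = 16, d_2 = (568 - 16^2)/39 = 312/39 = 8, a_2 = floor((23 + 16)/8) = 4.
  m_3 = 8*4 - 16 = 16, d_3 = (568 - 16^2)/8 = 312/8 = 39, a_3 = floor((23 + 16)/39) = 1.
  m_4 = 39*1 - 16 = 23, d_4 = (568 - 23^2)/39 = 39/39 = 1, a_4 = floor((23 + 23)/1) = 46.
  m_5 = 1*46 - 23 = 23, d_5 = (568 - 23^2)/1 = 39/1 = 39: (m_5, d_5) = (m_1, d_1) = (23, 39), so from here the quotients repeat a_1, ..., a_4; the period length is 4.
Hence the expansion of sqrt(568) is a_0 = 23 followed by the repeating block 1, 4, 1, 46 (period 4).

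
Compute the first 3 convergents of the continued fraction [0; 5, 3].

0/1, 1/5, 3/16

Using the convergent recurrence p_i = a_i*p_{i-1} + p_{i-2}, q_i = a_i*q_{i-1} + q_{i-2} with p_{-2}=0, p_{-1}=1, q_{-2}=1, q_{-1}=0:
  i=0: a_0=0, p_0 = 0*1 + 0 = 0, q_0 = 0*0 + 1 = 1.
  i=1: a_1=5, p_1 = 5*0 + 1 = 1, q_1 = 5*1 + 0 = 5.
  i=2: a_2=3, p_2 = 3*1 + 0 = 3, q_2 = 3*5 + 1 = 16.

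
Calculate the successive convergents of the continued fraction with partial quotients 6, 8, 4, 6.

Using the convergent recurrence p_i = a_i*p_{i-1} + p_{i-2}, q_i = a_i*q_{i-1} + q_{i-2} with p_{-2}=0, p_{-1}=1, q_{-2}=1, q_{-1}=0:
  i=0: a_0=6, p_0 = 6*1 + 0 = 6, q_0 = 6*0 + 1 = 1.
  i=1: a_1=8, p_1 = 8*6 + 1 = 49, q_1 = 8*1 + 0 = 8.
  i=2: a_2=4, p_2 = 4*49 + 6 = 202, q_2 = 4*8 + 1 = 33.
  i=3: a_3=6, p_3 = 6*202 + 49 = 1261, q_3 = 6*33 + 8 = 206.

6/1, 49/8, 202/33, 1261/206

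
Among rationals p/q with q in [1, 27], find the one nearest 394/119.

Expand x = 394/119 as a continued fraction with the Euclidean algorithm:
  394 = 3*119 + 37, so a_0 = 3.
  119 = 3*37 + 8, so a_1 = 3.
  37 = 4*8 + 5, so a_2 = 4.
  8 = 1*5 + 3, so a_3 = 1.
  5 = 1*3 + 2, so a_4 = 1.
  3 = 1*2 + 1, so a_5 = 1.
  2 = 2*1 + 0, so a_6 = 2.
so x = [3; 3, 4, 1, 1, 1, 2].
Convergents (p_i = a_i*p_{i-1} + p_{i-2}, q_i = a_i*q_{i-1} + q_{i-2} with p_{-2}=0, p_{-1}=1, q_{-2}=1, q_{-1}=0), until the denominator exceeds 27:
  i=0: a_0=3, p_0 = 3*1 + 0 = 3, q_0 = 3*0 + 1 = 1.
  i=1: a_1=3, p_1 = 3*3 + 1 = 10, q_1 = 3*1 + 0 = 3.
  i=2: a_2=4, p_2 = 4*10 + 3 = 43, q_2 = 4*3 + 1 = 13.
  i=3: a_3=1, p_3 = 1*43 + 10 = 53, q_3 = 1*13 + 3 = 16.
  i=4: a_4=1, p_4 = 1*53 + 43 = 96, q_4 = 1*16 + 13 = 29.
q_4 = 29 > 27, so the last convergent with denominator <= 27 is p_3/q_3 = 53/16.
The closest fraction with denominator <= 27 is either p_3/q_3 or the intermediate fraction (k*p_3 + p_2)/(k*q_3 + q_2) with the largest k >= 1 whose denominator stays <= 27; these approach x as k grows, and every other convergent or intermediate fraction in range is farther away.
Largest k: floor((27 - q_2)/q_3) = floor((27 - 13)/16) = 0.
Since k = 0, no intermediate fraction beyond p_3/q_3 has denominator <= 27, so the convergent 53/16 is the closest (its error is |394*16 - 53*119|/(119*16) = 3/1904).

53/16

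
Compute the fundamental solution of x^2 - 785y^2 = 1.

First expand sqrt(785) as a continued fraction. With x_i = (sqrt(785) + m_i)/d_i and (m_0, d_0) = (0, 1): a_0 = floor(sqrt(785)) = 28, since 28^2 = 784 <= 785 < 841 = 29^2.
Iterate m_{i+1} = d_i*a_i - m_i, d_{i+1} = (785 - m_{i+1}^2)/d_i, a_{i+1} = floor((a_0 + m_{i+1})/d_{i+1}):
  m_1 = 1*28 - 0 = 28, d_1 = (785 - 28^2)/1 = 1/1 = 1, a_1 = floor((28 + 28)/1) = 56.
  m_2 = 1*56 - 28 = 28, d_2 = (785 - 28^2)/1 = 1/1 = 1: (m_2, d_2) = (m_1, d_1) = (28, 1), so from here the quotient a_1 repeats; the period length is 1.
So sqrt(785) = [28; (56)] with period length k = 1.
k is odd, so (p_{k-1}, q_{k-1}) only solves x^2 - 785y^2 = -1 and the fundamental solution of x^2 - 785y^2 = 1 is (p_{2k-1}, q_{2k-1}) = (p_1, q_1); compute convergents through index 1, running through the period twice.
Convergents (p_i = a_i*p_{i-1} + p_{i-2}, q_i = a_i*q_{i-1} + q_{i-2} with p_{-2}=0, p_{-1}=1, q_{-2}=1, q_{-1}=0):
  i=0: a_0=28, p_0 = 28*1 + 0 = 28, q_0 = 28*0 + 1 = 1.
  i=1: a_1=56, p_1 = 56*28 + 1 = 1569, q_1 = 56*1 + 0 = 56.
Indeed p_0^2 - 785*q_0^2 = 784 - 785 = -1, not +1.
Check: 1569^2 - 785*56^2 = 2461761 - 2461760 = 1, so (x, y) = (1569, 56) solves the equation, and by the theorem it is the least positive solution.

(x, y) = (1569, 56)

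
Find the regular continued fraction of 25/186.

[0; 7, 2, 3, 1, 2]

Run the Euclidean algorithm on 25 and 186; the successive quotients are the partial quotients a_0, a_1, ... (each step inverts the fractional part left over by the previous one):
  25 = 0*186 + 25, so a_0 = 0.
  186 = 7*25 + 11, so a_1 = 7.
  25 = 2*11 + 3, so a_2 = 2.
  11 = 3*3 + 2, so a_3 = 3.
  3 = 1*2 + 1, so a_4 = 1.
  2 = 2*1 + 0, so a_5 = 2.
The remainder reaches 0 after 6 divisions, so the expansion has 6 partial quotients, read off in order.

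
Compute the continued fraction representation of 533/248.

[2; 6, 1, 2, 2, 1, 3]

Run the Euclidean algorithm on 533 and 248; the successive quotients are the partial quotients a_0, a_1, ... (each step inverts the fractional part left over by the previous one):
  533 = 2*248 + 37, so a_0 = 2.
  248 = 6*37 + 26, so a_1 = 6.
  37 = 1*26 + 11, so a_2 = 1.
  26 = 2*11 + 4, so a_3 = 2.
  11 = 2*4 + 3, so a_4 = 2.
  4 = 1*3 + 1, so a_5 = 1.
  3 = 3*1 + 0, so a_6 = 3.
The remainder reaches 0 after 7 divisions, so the expansion has 7 partial quotients, read off in order.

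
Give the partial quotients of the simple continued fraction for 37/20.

[1; 1, 5, 1, 2]

Run the Euclidean algorithm on 37 and 20; the successive quotients are the partial quotients a_0, a_1, ... (each step inverts the fractional part left over by the previous one):
  37 = 1*20 + 17, so a_0 = 1.
  20 = 1*17 + 3, so a_1 = 1.
  17 = 5*3 + 2, so a_2 = 5.
  3 = 1*2 + 1, so a_3 = 1.
  2 = 2*1 + 0, so a_4 = 2.
The remainder reaches 0 after 5 divisions, so the expansion has 5 partial quotients, read off in order.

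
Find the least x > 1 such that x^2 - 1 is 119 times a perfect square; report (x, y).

(x, y) = (120, 11)

First expand sqrt(119) as a continued fraction. With x_i = (sqrt(119) + m_i)/d_i and (m_0, d_0) = (0, 1): a_0 = floor(sqrt(119)) = 10, since 10^2 = 100 <= 119 < 121 = 11^2.
Iterate m_{i+1} = d_i*a_i - m_i, d_{i+1} = (119 - m_{i+1}^2)/d_i, a_{i+1} = floor((a_0 + m_{i+1})/d_{i+1}):
  m_1 = 1*10 - 0 = 10, d_1 = (119 - 10^2)/1 = 19/1 = 19, a_1 = floor((10 + 10)/19) = 1.
  m_2 = 19*1 - 10 = 9, d_2 = (119 - 9^2)/19 = 38/19 = 2, a_2 = floor((10 + 9)/2) = 9.
  m_3 = 2*9 - 9 = 9, d_3 = (119 - 9^2)/2 = 38/2 = 19, a_3 = floor((10 + 9)/19) = 1.
  m_4 = 19*1 - 9 = 10, d_4 = (119 - 10^2)/19 = 19/19 = 1, a_4 = floor((10 + 10)/1) = 20.
  m_5 = 1*20 - 10 = 10, d_5 = (119 - 10^2)/1 = 19/1 = 19: (m_5, d_5) = (m_1, d_1) = (10, 19), so from here the quotients repeat a_1, ..., a_4; the period length is 4.
So sqrt(119) = [10; (1, 9, 1, 20)] with period length k = 4.
k is even, so the fundamental solution of x^2 - 119y^2 = 1 is (p_{k-1}, q_{k-1}) = (p_3, q_3); compute convergents through index 3.
Convergents (p_i = a_i*p_{i-1} + p_{i-2}, q_i = a_i*q_{i-1} + q_{i-2} with p_{-2}=0, p_{-1}=1, q_{-2}=1, q_{-1}=0):
  i=0: a_0=10, p_0 = 10*1 + 0 = 10, q_0 = 10*0 + 1 = 1.
  i=1: a_1=1, p_1 = 1*10 + 1 = 11, q_1 = 1*1 + 0 = 1.
  i=2: a_2=9, p_2 = 9*11 + 10 = 109, q_2 = 9*1 + 1 = 10.
  i=3: a_3=1, p_3 = 1*109 + 11 = 120, q_3 = 1*10 + 1 = 11.
Check: 120^2 - 119*11^2 = 14400 - 14399 = 1, so (x, y) = (120, 11) solves the equation, and by the theorem it is the least positive solution.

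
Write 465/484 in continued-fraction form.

[0; 1, 24, 2, 9]

Run the Euclidean algorithm on 465 and 484; the successive quotients are the partial quotients a_0, a_1, ... (each step inverts the fractional part left over by the previous one):
  465 = 0*484 + 465, so a_0 = 0.
  484 = 1*465 + 19, so a_1 = 1.
  465 = 24*19 + 9, so a_2 = 24.
  19 = 2*9 + 1, so a_3 = 2.
  9 = 9*1 + 0, so a_4 = 9.
The remainder reaches 0 after 5 divisions, so the expansion has 5 partial quotients, read off in order.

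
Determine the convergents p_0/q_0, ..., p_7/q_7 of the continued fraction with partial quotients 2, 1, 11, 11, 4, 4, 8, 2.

2/1, 3/1, 35/12, 388/133, 1587/544, 6736/2309, 55475/19016, 117686/40341

Using the convergent recurrence p_i = a_i*p_{i-1} + p_{i-2}, q_i = a_i*q_{i-1} + q_{i-2} with p_{-2}=0, p_{-1}=1, q_{-2}=1, q_{-1}=0:
  i=0: a_0=2, p_0 = 2*1 + 0 = 2, q_0 = 2*0 + 1 = 1.
  i=1: a_1=1, p_1 = 1*2 + 1 = 3, q_1 = 1*1 + 0 = 1.
  i=2: a_2=11, p_2 = 11*3 + 2 = 35, q_2 = 11*1 + 1 = 12.
  i=3: a_3=11, p_3 = 11*35 + 3 = 388, q_3 = 11*12 + 1 = 133.
  i=4: a_4=4, p_4 = 4*388 + 35 = 1587, q_4 = 4*133 + 12 = 544.
  i=5: a_5=4, p_5 = 4*1587 + 388 = 6736, q_5 = 4*544 + 133 = 2309.
  i=6: a_6=8, p_6 = 8*6736 + 1587 = 55475, q_6 = 8*2309 + 544 = 19016.
  i=7: a_7=2, p_7 = 2*55475 + 6736 = 117686, q_7 = 2*19016 + 2309 = 40341.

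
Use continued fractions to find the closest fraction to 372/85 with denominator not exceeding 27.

Expand x = 372/85 as a continued fraction with the Euclidean algorithm:
  372 = 4*85 + 32, so a_0 = 4.
  85 = 2*32 + 21, so a_1 = 2.
  32 = 1*21 + 11, so a_2 = 1.
  21 = 1*11 + 10, so a_3 = 1.
  11 = 1*10 + 1, so a_4 = 1.
  10 = 10*1 + 0, so a_5 = 10.
so x = [4; 2, 1, 1, 1, 10].
Convergents (p_i = a_i*p_{i-1} + p_{i-2}, q_i = a_i*q_{i-1} + q_{i-2} with p_{-2}=0, p_{-1}=1, q_{-2}=1, q_{-1}=0), until the denominator exceeds 27:
  i=0: a_0=4, p_0 = 4*1 + 0 = 4, q_0 = 4*0 + 1 = 1.
  i=1: a_1=2, p_1 = 2*4 + 1 = 9, q_1 = 2*1 + 0 = 2.
  i=2: a_2=1, p_2 = 1*9 + 4 = 13, q_2 = 1*2 + 1 = 3.
  i=3: a_3=1, p_3 = 1*13 + 9 = 22, q_3 = 1*3 + 2 = 5.
  i=4: a_4=1, p_4 = 1*22 + 13 = 35, q_4 = 1*5 + 3 = 8.
  i=5: a_5=10, p_5 = 10*35 + 22 = 372, q_5 = 10*8 + 5 = 85.
q_5 = 85 > 27, so the last convergent with denominator <= 27 is p_4/q_4 = 35/8.
The closest fraction with denominator <= 27 is either p_4/q_4 or the intermediate fraction (k*p_4 + p_3)/(k*q_4 + q_3) with the largest k >= 1 whose denominator stays <= 27; these approach x as k grows, and every other convergent or intermediate fraction in range is farther away.
Largest k: floor((27 - q_3)/q_4) = floor((27 - 5)/8) = 2.
That gives (2*35 + 22)/(2*8 + 5) = 92/21.
Compare the errors: |x - 35/8| = |372*8 - 35*85|/(85*8) = 1/680, and |x - 92/21| = |372*21 - 92*85|/(85*21) = 8/1785.
Cross-multiplying, 1*1785 = 1785 < 5440 = 8*680, so 1/680 is smaller: the convergent 35/8 is closer to x than 92/21.

35/8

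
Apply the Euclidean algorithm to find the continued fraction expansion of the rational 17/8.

[2; 8]

Run the Euclidean algorithm on 17 and 8; the successive quotients are the partial quotients a_0, a_1, ... (each step inverts the fractional part left over by the previous one):
  17 = 2*8 + 1, so a_0 = 2.
  8 = 8*1 + 0, so a_1 = 8.
The remainder reaches 0 after 2 divisions, so the expansion has 2 partial quotients, read off in order.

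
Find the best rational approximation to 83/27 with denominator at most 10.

31/10

Expand x = 83/27 as a continued fraction with the Euclidean algorithm:
  83 = 3*27 + 2, so a_0 = 3.
  27 = 13*2 + 1, so a_1 = 13.
  2 = 2*1 + 0, so a_2 = 2.
so x = [3; 13, 2].
Convergents (p_i = a_i*p_{i-1} + p_{i-2}, q_i = a_i*q_{i-1} + q_{i-2} with p_{-2}=0, p_{-1}=1, q_{-2}=1, q_{-1}=0), until the denominator exceeds 10:
  i=0: a_0=3, p_0 = 3*1 + 0 = 3, q_0 = 3*0 + 1 = 1.
  i=1: a_1=13, p_1 = 13*3 + 1 = 40, q_1 = 13*1 + 0 = 13.
q_1 = 13 > 10, so the last convergent with denominator <= 10 is p_0/q_0 = 3/1.
The closest fraction with denominator <= 10 is either p_0/q_0 or the intermediate fraction (k*p_0 + p_{-1})/(k*q_0 + q_{-1}) with the largest k >= 1 whose denominator stays <= 10; these approach x as k grows, and every other convergent or intermediate fraction in range is farther away.
Largest k: floor((10 - q_{-1})/q_0) = floor((10 - 0)/1) = 10 (using the seeds p_{-1} = 1, q_{-1} = 0).
That gives (10*3 + 1)/(10*1 + 0) = 31/10.
Compare the errors: |x - 3/1| = |83*1 - 3*27|/(27*1) = 2/27, and |x - 31/10| = |83*10 - 31*27|/(27*10) = 7/270.
Cross-multiplying, 7*27 = 189 < 540 = 2*270, so 7/270 is smaller: the intermediate fraction 31/10 is closer to x than 3/1.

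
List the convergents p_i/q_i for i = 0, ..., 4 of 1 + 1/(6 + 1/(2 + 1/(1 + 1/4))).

1/1, 7/6, 15/13, 22/19, 103/89

Using the convergent recurrence p_i = a_i*p_{i-1} + p_{i-2}, q_i = a_i*q_{i-1} + q_{i-2} with p_{-2}=0, p_{-1}=1, q_{-2}=1, q_{-1}=0:
  i=0: a_0=1, p_0 = 1*1 + 0 = 1, q_0 = 1*0 + 1 = 1.
  i=1: a_1=6, p_1 = 6*1 + 1 = 7, q_1 = 6*1 + 0 = 6.
  i=2: a_2=2, p_2 = 2*7 + 1 = 15, q_2 = 2*6 + 1 = 13.
  i=3: a_3=1, p_3 = 1*15 + 7 = 22, q_3 = 1*13 + 6 = 19.
  i=4: a_4=4, p_4 = 4*22 + 15 = 103, q_4 = 4*19 + 13 = 89.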